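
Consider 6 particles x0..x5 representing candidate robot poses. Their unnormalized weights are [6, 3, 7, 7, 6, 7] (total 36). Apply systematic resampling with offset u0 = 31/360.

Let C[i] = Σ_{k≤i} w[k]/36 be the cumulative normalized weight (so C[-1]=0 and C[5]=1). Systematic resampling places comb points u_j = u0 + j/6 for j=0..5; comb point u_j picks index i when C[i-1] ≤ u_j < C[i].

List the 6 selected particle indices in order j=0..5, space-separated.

0 2 2 3 4 5

C = [1/6, 1/4, 4/9, 23/36, 29/36, 1]
j=0: u_0=31/360 ∈ [0, 1/6) → index 0
j=1: u_1=91/360 ∈ [1/4, 4/9) → index 2
j=2: u_2=151/360 ∈ [1/4, 4/9) → index 2
j=3: u_3=211/360 ∈ [4/9, 23/36) → index 3
j=4: u_4=271/360 ∈ [23/36, 29/36) → index 4
j=5: u_5=331/360 ∈ [29/36, 1) → index 5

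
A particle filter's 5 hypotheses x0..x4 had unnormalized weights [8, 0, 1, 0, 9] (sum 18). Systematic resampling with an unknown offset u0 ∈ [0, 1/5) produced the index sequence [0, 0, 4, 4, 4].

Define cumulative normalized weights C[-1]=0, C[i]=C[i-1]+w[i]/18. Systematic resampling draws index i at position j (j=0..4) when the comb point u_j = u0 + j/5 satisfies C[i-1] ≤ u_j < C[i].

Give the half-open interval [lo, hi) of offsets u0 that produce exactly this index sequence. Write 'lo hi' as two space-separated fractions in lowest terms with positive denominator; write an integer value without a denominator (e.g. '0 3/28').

C = [4/9, 4/9, 1/2, 1/2, 1]
j=0 picked index 0: u0 ∈ [0, 4/9)
j=1 picked index 0: u0 ∈ [-1/5, 11/45)
j=2 picked index 4: u0 ∈ [1/10, 3/5)
j=3 picked index 4: u0 ∈ [-1/10, 2/5)
j=4 picked index 4: u0 ∈ [-3/10, 1/5)
intersection: [1/10, 1/5)

1/10 1/5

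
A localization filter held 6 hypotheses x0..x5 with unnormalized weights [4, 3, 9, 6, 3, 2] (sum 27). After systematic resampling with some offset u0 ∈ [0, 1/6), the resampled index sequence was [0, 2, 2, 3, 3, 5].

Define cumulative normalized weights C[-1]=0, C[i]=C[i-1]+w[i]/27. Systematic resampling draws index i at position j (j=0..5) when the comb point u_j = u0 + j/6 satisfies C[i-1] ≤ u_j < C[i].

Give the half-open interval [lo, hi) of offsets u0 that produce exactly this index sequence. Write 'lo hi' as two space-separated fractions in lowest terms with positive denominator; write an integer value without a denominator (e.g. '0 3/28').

C = [4/27, 7/27, 16/27, 22/27, 25/27, 1]
j=0 picked index 0: u0 ∈ [0, 4/27)
j=1 picked index 2: u0 ∈ [5/54, 23/54)
j=2 picked index 2: u0 ∈ [-2/27, 7/27)
j=3 picked index 3: u0 ∈ [5/54, 17/54)
j=4 picked index 3: u0 ∈ [-2/27, 4/27)
j=5 picked index 5: u0 ∈ [5/54, 1/6)
intersection: [5/54, 4/27)

5/54 4/27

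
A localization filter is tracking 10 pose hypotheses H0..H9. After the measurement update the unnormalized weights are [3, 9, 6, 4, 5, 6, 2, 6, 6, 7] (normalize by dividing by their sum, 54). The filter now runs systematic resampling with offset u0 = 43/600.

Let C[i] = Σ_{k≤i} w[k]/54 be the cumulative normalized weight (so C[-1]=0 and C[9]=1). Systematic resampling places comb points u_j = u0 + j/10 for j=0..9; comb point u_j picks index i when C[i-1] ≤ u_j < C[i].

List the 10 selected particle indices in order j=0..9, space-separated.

1 1 2 3 4 5 7 8 9 9

C = [1/18, 2/9, 1/3, 11/27, 1/2, 11/18, 35/54, 41/54, 47/54, 1]
j=0: u_0=43/600 ∈ [1/18, 2/9) → index 1
j=1: u_1=103/600 ∈ [1/18, 2/9) → index 1
j=2: u_2=163/600 ∈ [2/9, 1/3) → index 2
j=3: u_3=223/600 ∈ [1/3, 11/27) → index 3
j=4: u_4=283/600 ∈ [11/27, 1/2) → index 4
j=5: u_5=343/600 ∈ [1/2, 11/18) → index 5
j=6: u_6=403/600 ∈ [35/54, 41/54) → index 7
j=7: u_7=463/600 ∈ [41/54, 47/54) → index 8
j=8: u_8=523/600 ∈ [47/54, 1) → index 9
j=9: u_9=583/600 ∈ [47/54, 1) → index 9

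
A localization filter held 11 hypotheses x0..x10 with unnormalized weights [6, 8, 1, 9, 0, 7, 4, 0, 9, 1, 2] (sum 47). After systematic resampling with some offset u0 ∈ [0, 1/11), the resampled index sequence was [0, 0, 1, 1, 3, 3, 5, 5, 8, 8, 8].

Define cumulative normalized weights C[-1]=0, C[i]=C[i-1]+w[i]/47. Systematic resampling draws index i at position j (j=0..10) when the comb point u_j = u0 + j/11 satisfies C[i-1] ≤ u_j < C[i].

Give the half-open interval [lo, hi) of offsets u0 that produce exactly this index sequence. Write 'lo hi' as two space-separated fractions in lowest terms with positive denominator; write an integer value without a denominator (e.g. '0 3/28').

C = [6/47, 14/47, 15/47, 24/47, 24/47, 31/47, 35/47, 35/47, 44/47, 45/47, 1]
j=0 picked index 0: u0 ∈ [0, 6/47)
j=1 picked index 0: u0 ∈ [-1/11, 19/517)
j=2 picked index 1: u0 ∈ [-28/517, 60/517)
j=3 picked index 1: u0 ∈ [-75/517, 13/517)
j=4 picked index 3: u0 ∈ [-23/517, 76/517)
j=5 picked index 3: u0 ∈ [-70/517, 29/517)
j=6 picked index 5: u0 ∈ [-18/517, 59/517)
j=7 picked index 5: u0 ∈ [-65/517, 12/517)
j=8 picked index 8: u0 ∈ [9/517, 108/517)
j=9 picked index 8: u0 ∈ [-38/517, 61/517)
j=10 picked index 8: u0 ∈ [-85/517, 14/517)
intersection: [9/517, 12/517)

9/517 12/517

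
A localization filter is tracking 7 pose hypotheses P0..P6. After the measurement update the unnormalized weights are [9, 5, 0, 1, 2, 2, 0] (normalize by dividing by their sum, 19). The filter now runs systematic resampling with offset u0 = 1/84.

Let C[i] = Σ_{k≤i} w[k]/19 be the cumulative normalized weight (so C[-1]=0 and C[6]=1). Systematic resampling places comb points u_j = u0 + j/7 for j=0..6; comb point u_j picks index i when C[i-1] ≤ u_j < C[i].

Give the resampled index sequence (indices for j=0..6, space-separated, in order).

C = [9/19, 14/19, 14/19, 15/19, 17/19, 1, 1]
j=0: u_0=1/84 ∈ [0, 9/19) → index 0
j=1: u_1=13/84 ∈ [0, 9/19) → index 0
j=2: u_2=25/84 ∈ [0, 9/19) → index 0
j=3: u_3=37/84 ∈ [0, 9/19) → index 0
j=4: u_4=7/12 ∈ [9/19, 14/19) → index 1
j=5: u_5=61/84 ∈ [9/19, 14/19) → index 1
j=6: u_6=73/84 ∈ [15/19, 17/19) → index 4

0 0 0 0 1 1 4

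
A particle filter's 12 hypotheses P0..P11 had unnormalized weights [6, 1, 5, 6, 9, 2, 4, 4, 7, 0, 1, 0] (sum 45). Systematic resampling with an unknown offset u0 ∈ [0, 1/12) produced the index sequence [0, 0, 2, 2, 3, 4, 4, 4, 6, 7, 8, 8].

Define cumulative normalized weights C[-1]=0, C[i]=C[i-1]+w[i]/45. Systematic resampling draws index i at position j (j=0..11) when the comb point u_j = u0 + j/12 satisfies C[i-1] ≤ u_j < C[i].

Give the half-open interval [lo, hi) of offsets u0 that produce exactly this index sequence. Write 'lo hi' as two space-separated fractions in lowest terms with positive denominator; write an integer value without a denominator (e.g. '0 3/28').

0 1/60

C = [2/15, 7/45, 4/15, 2/5, 3/5, 29/45, 11/15, 37/45, 44/45, 44/45, 1, 1]
j=0 picked index 0: u0 ∈ [0, 2/15)
j=1 picked index 0: u0 ∈ [-1/12, 1/20)
j=2 picked index 2: u0 ∈ [-1/90, 1/10)
j=3 picked index 2: u0 ∈ [-17/180, 1/60)
j=4 picked index 3: u0 ∈ [-1/15, 1/15)
j=5 picked index 4: u0 ∈ [-1/60, 11/60)
j=6 picked index 4: u0 ∈ [-1/10, 1/10)
j=7 picked index 4: u0 ∈ [-11/60, 1/60)
j=8 picked index 6: u0 ∈ [-1/45, 1/15)
j=9 picked index 7: u0 ∈ [-1/60, 13/180)
j=10 picked index 8: u0 ∈ [-1/90, 13/90)
j=11 picked index 8: u0 ∈ [-17/180, 11/180)
intersection: [0, 1/60)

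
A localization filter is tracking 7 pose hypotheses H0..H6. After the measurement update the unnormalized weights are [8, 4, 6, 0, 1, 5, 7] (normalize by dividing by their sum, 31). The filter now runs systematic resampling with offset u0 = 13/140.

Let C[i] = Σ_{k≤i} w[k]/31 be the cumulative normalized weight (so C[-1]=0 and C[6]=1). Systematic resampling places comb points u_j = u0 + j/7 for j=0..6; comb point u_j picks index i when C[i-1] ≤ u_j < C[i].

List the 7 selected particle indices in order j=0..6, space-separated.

0 0 1 2 5 6 6

C = [8/31, 12/31, 18/31, 18/31, 19/31, 24/31, 1]
j=0: u_0=13/140 ∈ [0, 8/31) → index 0
j=1: u_1=33/140 ∈ [0, 8/31) → index 0
j=2: u_2=53/140 ∈ [8/31, 12/31) → index 1
j=3: u_3=73/140 ∈ [12/31, 18/31) → index 2
j=4: u_4=93/140 ∈ [19/31, 24/31) → index 5
j=5: u_5=113/140 ∈ [24/31, 1) → index 6
j=6: u_6=19/20 ∈ [24/31, 1) → index 6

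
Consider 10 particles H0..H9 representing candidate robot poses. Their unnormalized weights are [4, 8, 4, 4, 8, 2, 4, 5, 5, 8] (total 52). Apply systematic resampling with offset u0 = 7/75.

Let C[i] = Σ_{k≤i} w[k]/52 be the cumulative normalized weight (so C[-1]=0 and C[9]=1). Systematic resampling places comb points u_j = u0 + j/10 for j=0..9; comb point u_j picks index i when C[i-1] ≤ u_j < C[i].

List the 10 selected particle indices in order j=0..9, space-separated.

C = [1/13, 3/13, 4/13, 5/13, 7/13, 15/26, 17/26, 3/4, 11/13, 1]
j=0: u_0=7/75 ∈ [1/13, 3/13) → index 1
j=1: u_1=29/150 ∈ [1/13, 3/13) → index 1
j=2: u_2=22/75 ∈ [3/13, 4/13) → index 2
j=3: u_3=59/150 ∈ [5/13, 7/13) → index 4
j=4: u_4=37/75 ∈ [5/13, 7/13) → index 4
j=5: u_5=89/150 ∈ [15/26, 17/26) → index 6
j=6: u_6=52/75 ∈ [17/26, 3/4) → index 7
j=7: u_7=119/150 ∈ [3/4, 11/13) → index 8
j=8: u_8=67/75 ∈ [11/13, 1) → index 9
j=9: u_9=149/150 ∈ [11/13, 1) → index 9

1 1 2 4 4 6 7 8 9 9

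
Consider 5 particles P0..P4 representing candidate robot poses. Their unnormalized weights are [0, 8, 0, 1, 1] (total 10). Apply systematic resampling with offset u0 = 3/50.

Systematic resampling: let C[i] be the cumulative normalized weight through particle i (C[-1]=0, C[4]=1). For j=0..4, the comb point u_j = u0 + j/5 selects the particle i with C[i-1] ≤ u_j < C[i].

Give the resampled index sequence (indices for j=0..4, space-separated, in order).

1 1 1 1 3

C = [0, 4/5, 4/5, 9/10, 1]
j=0: u_0=3/50 ∈ [0, 4/5) → index 1
j=1: u_1=13/50 ∈ [0, 4/5) → index 1
j=2: u_2=23/50 ∈ [0, 4/5) → index 1
j=3: u_3=33/50 ∈ [0, 4/5) → index 1
j=4: u_4=43/50 ∈ [4/5, 9/10) → index 3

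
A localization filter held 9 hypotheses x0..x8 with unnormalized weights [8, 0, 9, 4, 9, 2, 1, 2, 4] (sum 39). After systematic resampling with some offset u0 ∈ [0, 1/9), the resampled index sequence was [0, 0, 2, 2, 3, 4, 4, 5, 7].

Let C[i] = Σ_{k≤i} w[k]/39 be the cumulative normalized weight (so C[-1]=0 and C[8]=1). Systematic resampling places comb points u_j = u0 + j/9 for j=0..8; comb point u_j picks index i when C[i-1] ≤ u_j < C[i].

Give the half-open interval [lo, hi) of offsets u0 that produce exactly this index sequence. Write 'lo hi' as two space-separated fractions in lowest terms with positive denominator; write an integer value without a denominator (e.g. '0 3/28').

0 1/117

C = [8/39, 8/39, 17/39, 7/13, 10/13, 32/39, 11/13, 35/39, 1]
j=0 picked index 0: u0 ∈ [0, 8/39)
j=1 picked index 0: u0 ∈ [-1/9, 11/117)
j=2 picked index 2: u0 ∈ [-2/117, 25/117)
j=3 picked index 2: u0 ∈ [-5/39, 4/39)
j=4 picked index 3: u0 ∈ [-1/117, 11/117)
j=5 picked index 4: u0 ∈ [-2/117, 25/117)
j=6 picked index 4: u0 ∈ [-5/39, 4/39)
j=7 picked index 5: u0 ∈ [-1/117, 5/117)
j=8 picked index 7: u0 ∈ [-5/117, 1/117)
intersection: [0, 1/117)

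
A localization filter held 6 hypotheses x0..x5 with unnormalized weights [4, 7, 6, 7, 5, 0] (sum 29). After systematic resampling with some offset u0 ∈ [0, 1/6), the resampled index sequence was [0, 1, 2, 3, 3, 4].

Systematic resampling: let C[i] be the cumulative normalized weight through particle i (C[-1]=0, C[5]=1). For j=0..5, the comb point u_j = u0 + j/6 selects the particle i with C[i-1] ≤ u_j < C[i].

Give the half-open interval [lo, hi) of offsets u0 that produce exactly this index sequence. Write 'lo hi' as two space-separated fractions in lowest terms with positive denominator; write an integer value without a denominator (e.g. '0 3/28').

C = [4/29, 11/29, 17/29, 24/29, 1, 1]
j=0 picked index 0: u0 ∈ [0, 4/29)
j=1 picked index 1: u0 ∈ [-5/174, 37/174)
j=2 picked index 2: u0 ∈ [4/87, 22/87)
j=3 picked index 3: u0 ∈ [5/58, 19/58)
j=4 picked index 3: u0 ∈ [-7/87, 14/87)
j=5 picked index 4: u0 ∈ [-1/174, 1/6)
intersection: [5/58, 4/29)

5/58 4/29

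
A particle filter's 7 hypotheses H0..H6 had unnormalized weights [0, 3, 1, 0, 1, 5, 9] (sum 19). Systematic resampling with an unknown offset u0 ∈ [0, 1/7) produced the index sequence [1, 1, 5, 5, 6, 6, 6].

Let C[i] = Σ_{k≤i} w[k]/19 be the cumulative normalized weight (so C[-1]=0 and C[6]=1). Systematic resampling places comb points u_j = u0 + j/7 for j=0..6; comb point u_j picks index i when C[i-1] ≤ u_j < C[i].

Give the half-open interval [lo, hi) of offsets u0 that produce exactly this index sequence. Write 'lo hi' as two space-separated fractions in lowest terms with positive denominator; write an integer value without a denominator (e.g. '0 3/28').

0 2/133

C = [0, 3/19, 4/19, 4/19, 5/19, 10/19, 1]
j=0 picked index 1: u0 ∈ [0, 3/19)
j=1 picked index 1: u0 ∈ [-1/7, 2/133)
j=2 picked index 5: u0 ∈ [-3/133, 32/133)
j=3 picked index 5: u0 ∈ [-22/133, 13/133)
j=4 picked index 6: u0 ∈ [-6/133, 3/7)
j=5 picked index 6: u0 ∈ [-25/133, 2/7)
j=6 picked index 6: u0 ∈ [-44/133, 1/7)
intersection: [0, 2/133)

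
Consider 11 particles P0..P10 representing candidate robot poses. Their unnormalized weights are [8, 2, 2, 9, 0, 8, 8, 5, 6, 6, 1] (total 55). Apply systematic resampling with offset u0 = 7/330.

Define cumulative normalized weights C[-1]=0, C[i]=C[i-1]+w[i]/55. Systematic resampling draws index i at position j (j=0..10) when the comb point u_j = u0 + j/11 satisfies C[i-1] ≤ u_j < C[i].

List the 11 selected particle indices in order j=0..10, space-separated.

0 0 2 3 5 5 6 6 7 8 9

C = [8/55, 2/11, 12/55, 21/55, 21/55, 29/55, 37/55, 42/55, 48/55, 54/55, 1]
j=0: u_0=7/330 ∈ [0, 8/55) → index 0
j=1: u_1=37/330 ∈ [0, 8/55) → index 0
j=2: u_2=67/330 ∈ [2/11, 12/55) → index 2
j=3: u_3=97/330 ∈ [12/55, 21/55) → index 3
j=4: u_4=127/330 ∈ [21/55, 29/55) → index 5
j=5: u_5=157/330 ∈ [21/55, 29/55) → index 5
j=6: u_6=17/30 ∈ [29/55, 37/55) → index 6
j=7: u_7=217/330 ∈ [29/55, 37/55) → index 6
j=8: u_8=247/330 ∈ [37/55, 42/55) → index 7
j=9: u_9=277/330 ∈ [42/55, 48/55) → index 8
j=10: u_10=307/330 ∈ [48/55, 54/55) → index 9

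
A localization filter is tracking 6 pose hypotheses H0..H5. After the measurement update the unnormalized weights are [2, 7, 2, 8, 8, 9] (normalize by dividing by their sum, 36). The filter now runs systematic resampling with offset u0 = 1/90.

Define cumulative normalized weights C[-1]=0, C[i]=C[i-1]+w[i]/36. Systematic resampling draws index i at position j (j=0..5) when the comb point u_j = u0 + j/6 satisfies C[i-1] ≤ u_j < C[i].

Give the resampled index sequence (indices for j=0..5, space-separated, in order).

C = [1/18, 1/4, 11/36, 19/36, 3/4, 1]
j=0: u_0=1/90 ∈ [0, 1/18) → index 0
j=1: u_1=8/45 ∈ [1/18, 1/4) → index 1
j=2: u_2=31/90 ∈ [11/36, 19/36) → index 3
j=3: u_3=23/45 ∈ [11/36, 19/36) → index 3
j=4: u_4=61/90 ∈ [19/36, 3/4) → index 4
j=5: u_5=38/45 ∈ [3/4, 1) → index 5

0 1 3 3 4 5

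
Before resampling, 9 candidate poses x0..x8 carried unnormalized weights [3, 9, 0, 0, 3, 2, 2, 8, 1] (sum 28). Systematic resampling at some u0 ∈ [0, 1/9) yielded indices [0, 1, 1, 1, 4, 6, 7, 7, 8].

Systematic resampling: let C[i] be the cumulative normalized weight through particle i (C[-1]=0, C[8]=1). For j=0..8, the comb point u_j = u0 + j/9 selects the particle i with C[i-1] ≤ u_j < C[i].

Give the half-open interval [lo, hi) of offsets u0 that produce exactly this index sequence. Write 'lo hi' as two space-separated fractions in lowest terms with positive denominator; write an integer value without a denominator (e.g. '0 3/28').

C = [3/28, 3/7, 3/7, 3/7, 15/28, 17/28, 19/28, 27/28, 1]
j=0 picked index 0: u0 ∈ [0, 3/28)
j=1 picked index 1: u0 ∈ [-1/252, 20/63)
j=2 picked index 1: u0 ∈ [-29/252, 13/63)
j=3 picked index 1: u0 ∈ [-19/84, 2/21)
j=4 picked index 4: u0 ∈ [-1/63, 23/252)
j=5 picked index 6: u0 ∈ [13/252, 31/252)
j=6 picked index 7: u0 ∈ [1/84, 25/84)
j=7 picked index 7: u0 ∈ [-25/252, 47/252)
j=8 picked index 8: u0 ∈ [19/252, 1/9)
intersection: [19/252, 23/252)

19/252 23/252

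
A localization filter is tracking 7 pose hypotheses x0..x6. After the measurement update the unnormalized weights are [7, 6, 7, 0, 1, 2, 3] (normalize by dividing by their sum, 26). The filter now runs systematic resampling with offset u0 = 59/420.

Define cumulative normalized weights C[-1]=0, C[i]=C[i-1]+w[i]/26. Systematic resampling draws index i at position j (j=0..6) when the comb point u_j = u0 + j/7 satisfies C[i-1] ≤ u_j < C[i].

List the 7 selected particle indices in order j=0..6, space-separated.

C = [7/26, 1/2, 10/13, 10/13, 21/26, 23/26, 1]
j=0: u_0=59/420 ∈ [0, 7/26) → index 0
j=1: u_1=17/60 ∈ [7/26, 1/2) → index 1
j=2: u_2=179/420 ∈ [7/26, 1/2) → index 1
j=3: u_3=239/420 ∈ [1/2, 10/13) → index 2
j=4: u_4=299/420 ∈ [1/2, 10/13) → index 2
j=5: u_5=359/420 ∈ [21/26, 23/26) → index 5
j=6: u_6=419/420 ∈ [23/26, 1) → index 6

0 1 1 2 2 5 6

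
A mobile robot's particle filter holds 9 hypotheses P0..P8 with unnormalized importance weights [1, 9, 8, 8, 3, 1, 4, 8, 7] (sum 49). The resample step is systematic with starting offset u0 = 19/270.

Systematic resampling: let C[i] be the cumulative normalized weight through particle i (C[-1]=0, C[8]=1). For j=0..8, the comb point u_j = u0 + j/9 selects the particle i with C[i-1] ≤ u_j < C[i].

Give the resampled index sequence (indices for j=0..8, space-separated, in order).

1 1 2 3 3 6 7 7 8

C = [1/49, 10/49, 18/49, 26/49, 29/49, 30/49, 34/49, 6/7, 1]
j=0: u_0=19/270 ∈ [1/49, 10/49) → index 1
j=1: u_1=49/270 ∈ [1/49, 10/49) → index 1
j=2: u_2=79/270 ∈ [10/49, 18/49) → index 2
j=3: u_3=109/270 ∈ [18/49, 26/49) → index 3
j=4: u_4=139/270 ∈ [18/49, 26/49) → index 3
j=5: u_5=169/270 ∈ [30/49, 34/49) → index 6
j=6: u_6=199/270 ∈ [34/49, 6/7) → index 7
j=7: u_7=229/270 ∈ [34/49, 6/7) → index 7
j=8: u_8=259/270 ∈ [6/7, 1) → index 8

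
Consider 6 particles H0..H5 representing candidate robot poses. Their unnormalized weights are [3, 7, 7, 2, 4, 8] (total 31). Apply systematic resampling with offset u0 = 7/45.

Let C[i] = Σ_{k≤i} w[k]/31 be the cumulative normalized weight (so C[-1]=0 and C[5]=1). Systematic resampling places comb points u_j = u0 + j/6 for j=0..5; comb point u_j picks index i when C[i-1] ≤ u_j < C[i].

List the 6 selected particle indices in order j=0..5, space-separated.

1 1 2 4 5 5

C = [3/31, 10/31, 17/31, 19/31, 23/31, 1]
j=0: u_0=7/45 ∈ [3/31, 10/31) → index 1
j=1: u_1=29/90 ∈ [3/31, 10/31) → index 1
j=2: u_2=22/45 ∈ [10/31, 17/31) → index 2
j=3: u_3=59/90 ∈ [19/31, 23/31) → index 4
j=4: u_4=37/45 ∈ [23/31, 1) → index 5
j=5: u_5=89/90 ∈ [23/31, 1) → index 5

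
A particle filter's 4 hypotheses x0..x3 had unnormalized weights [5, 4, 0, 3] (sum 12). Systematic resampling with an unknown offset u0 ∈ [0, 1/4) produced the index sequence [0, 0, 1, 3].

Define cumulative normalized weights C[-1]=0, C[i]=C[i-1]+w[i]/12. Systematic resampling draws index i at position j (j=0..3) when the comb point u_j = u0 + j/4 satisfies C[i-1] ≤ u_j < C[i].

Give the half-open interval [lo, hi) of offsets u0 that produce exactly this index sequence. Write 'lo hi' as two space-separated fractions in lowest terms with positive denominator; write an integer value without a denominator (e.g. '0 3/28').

C = [5/12, 3/4, 3/4, 1]
j=0 picked index 0: u0 ∈ [0, 5/12)
j=1 picked index 0: u0 ∈ [-1/4, 1/6)
j=2 picked index 1: u0 ∈ [-1/12, 1/4)
j=3 picked index 3: u0 ∈ [0, 1/4)
intersection: [0, 1/6)

0 1/6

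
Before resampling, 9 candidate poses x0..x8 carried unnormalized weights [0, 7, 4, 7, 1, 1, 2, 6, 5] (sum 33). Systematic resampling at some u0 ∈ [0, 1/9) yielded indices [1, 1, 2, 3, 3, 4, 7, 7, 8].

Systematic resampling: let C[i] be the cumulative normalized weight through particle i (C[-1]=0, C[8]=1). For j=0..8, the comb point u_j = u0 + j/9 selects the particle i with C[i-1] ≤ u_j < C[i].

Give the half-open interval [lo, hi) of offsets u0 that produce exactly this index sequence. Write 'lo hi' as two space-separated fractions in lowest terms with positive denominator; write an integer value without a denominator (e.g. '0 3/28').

0 2/99

C = [0, 7/33, 1/3, 6/11, 19/33, 20/33, 2/3, 28/33, 1]
j=0 picked index 1: u0 ∈ [0, 7/33)
j=1 picked index 1: u0 ∈ [-1/9, 10/99)
j=2 picked index 2: u0 ∈ [-1/99, 1/9)
j=3 picked index 3: u0 ∈ [0, 7/33)
j=4 picked index 3: u0 ∈ [-1/9, 10/99)
j=5 picked index 4: u0 ∈ [-1/99, 2/99)
j=6 picked index 7: u0 ∈ [0, 2/11)
j=7 picked index 7: u0 ∈ [-1/9, 7/99)
j=8 picked index 8: u0 ∈ [-4/99, 1/9)
intersection: [0, 2/99)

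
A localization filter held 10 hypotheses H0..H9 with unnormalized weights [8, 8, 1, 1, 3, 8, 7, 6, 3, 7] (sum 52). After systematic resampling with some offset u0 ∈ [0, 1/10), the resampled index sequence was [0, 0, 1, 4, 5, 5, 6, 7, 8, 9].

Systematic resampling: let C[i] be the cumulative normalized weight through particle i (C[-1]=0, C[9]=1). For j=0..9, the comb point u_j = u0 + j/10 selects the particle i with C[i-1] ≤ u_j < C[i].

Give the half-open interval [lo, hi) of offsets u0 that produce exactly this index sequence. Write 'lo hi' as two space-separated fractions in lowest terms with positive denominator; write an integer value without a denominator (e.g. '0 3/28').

3/65 7/130

C = [2/13, 4/13, 17/52, 9/26, 21/52, 29/52, 9/13, 21/26, 45/52, 1]
j=0 picked index 0: u0 ∈ [0, 2/13)
j=1 picked index 0: u0 ∈ [-1/10, 7/130)
j=2 picked index 1: u0 ∈ [-3/65, 7/65)
j=3 picked index 4: u0 ∈ [3/65, 27/260)
j=4 picked index 5: u0 ∈ [1/260, 41/260)
j=5 picked index 5: u0 ∈ [-5/52, 3/52)
j=6 picked index 6: u0 ∈ [-11/260, 6/65)
j=7 picked index 7: u0 ∈ [-1/130, 7/65)
j=8 picked index 8: u0 ∈ [1/130, 17/260)
j=9 picked index 9: u0 ∈ [-9/260, 1/10)
intersection: [3/65, 7/130)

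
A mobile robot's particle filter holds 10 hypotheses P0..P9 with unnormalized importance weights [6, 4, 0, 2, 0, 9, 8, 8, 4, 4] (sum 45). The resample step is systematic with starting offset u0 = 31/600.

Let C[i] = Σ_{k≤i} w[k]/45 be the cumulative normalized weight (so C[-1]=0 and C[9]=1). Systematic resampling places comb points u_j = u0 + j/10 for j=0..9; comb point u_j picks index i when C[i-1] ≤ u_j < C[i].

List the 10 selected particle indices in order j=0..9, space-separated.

C = [2/15, 2/9, 2/9, 4/15, 4/15, 7/15, 29/45, 37/45, 41/45, 1]
j=0: u_0=31/600 ∈ [0, 2/15) → index 0
j=1: u_1=91/600 ∈ [2/15, 2/9) → index 1
j=2: u_2=151/600 ∈ [2/9, 4/15) → index 3
j=3: u_3=211/600 ∈ [4/15, 7/15) → index 5
j=4: u_4=271/600 ∈ [4/15, 7/15) → index 5
j=5: u_5=331/600 ∈ [7/15, 29/45) → index 6
j=6: u_6=391/600 ∈ [29/45, 37/45) → index 7
j=7: u_7=451/600 ∈ [29/45, 37/45) → index 7
j=8: u_8=511/600 ∈ [37/45, 41/45) → index 8
j=9: u_9=571/600 ∈ [41/45, 1) → index 9

0 1 3 5 5 6 7 7 8 9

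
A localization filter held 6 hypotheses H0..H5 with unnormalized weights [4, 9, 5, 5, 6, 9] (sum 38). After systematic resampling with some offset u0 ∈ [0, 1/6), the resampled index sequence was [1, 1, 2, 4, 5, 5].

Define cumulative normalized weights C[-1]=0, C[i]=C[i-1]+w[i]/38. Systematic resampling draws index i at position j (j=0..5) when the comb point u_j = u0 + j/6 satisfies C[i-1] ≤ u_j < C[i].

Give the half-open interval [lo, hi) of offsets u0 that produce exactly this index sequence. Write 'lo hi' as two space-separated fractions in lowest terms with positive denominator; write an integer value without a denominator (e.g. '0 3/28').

C = [2/19, 13/38, 9/19, 23/38, 29/38, 1]
j=0 picked index 1: u0 ∈ [2/19, 13/38)
j=1 picked index 1: u0 ∈ [-7/114, 10/57)
j=2 picked index 2: u0 ∈ [1/114, 8/57)
j=3 picked index 4: u0 ∈ [2/19, 5/19)
j=4 picked index 5: u0 ∈ [11/114, 1/3)
j=5 picked index 5: u0 ∈ [-4/57, 1/6)
intersection: [2/19, 8/57)

2/19 8/57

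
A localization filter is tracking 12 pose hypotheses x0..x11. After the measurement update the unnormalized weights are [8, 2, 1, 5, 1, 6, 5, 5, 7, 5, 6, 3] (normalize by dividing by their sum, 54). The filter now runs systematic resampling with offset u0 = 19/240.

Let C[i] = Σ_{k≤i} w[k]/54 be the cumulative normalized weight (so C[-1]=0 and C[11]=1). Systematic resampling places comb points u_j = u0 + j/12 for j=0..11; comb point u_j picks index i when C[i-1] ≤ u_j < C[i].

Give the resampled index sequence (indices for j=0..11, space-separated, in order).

C = [4/27, 5/27, 11/54, 8/27, 17/54, 23/54, 14/27, 11/18, 20/27, 5/6, 17/18, 1]
j=0: u_0=19/240 ∈ [0, 4/27) → index 0
j=1: u_1=13/80 ∈ [4/27, 5/27) → index 1
j=2: u_2=59/240 ∈ [11/54, 8/27) → index 3
j=3: u_3=79/240 ∈ [17/54, 23/54) → index 5
j=4: u_4=33/80 ∈ [17/54, 23/54) → index 5
j=5: u_5=119/240 ∈ [23/54, 14/27) → index 6
j=6: u_6=139/240 ∈ [14/27, 11/18) → index 7
j=7: u_7=53/80 ∈ [11/18, 20/27) → index 8
j=8: u_8=179/240 ∈ [20/27, 5/6) → index 9
j=9: u_9=199/240 ∈ [20/27, 5/6) → index 9
j=10: u_10=73/80 ∈ [5/6, 17/18) → index 10
j=11: u_11=239/240 ∈ [17/18, 1) → index 11

0 1 3 5 5 6 7 8 9 9 10 11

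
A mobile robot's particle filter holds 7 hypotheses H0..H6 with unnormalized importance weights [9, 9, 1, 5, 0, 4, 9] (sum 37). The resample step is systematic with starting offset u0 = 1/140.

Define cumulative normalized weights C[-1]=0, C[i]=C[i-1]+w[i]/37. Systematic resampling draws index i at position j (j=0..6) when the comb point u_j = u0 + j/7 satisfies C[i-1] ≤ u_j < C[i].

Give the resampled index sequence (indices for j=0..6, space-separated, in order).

C = [9/37, 18/37, 19/37, 24/37, 24/37, 28/37, 1]
j=0: u_0=1/140 ∈ [0, 9/37) → index 0
j=1: u_1=3/20 ∈ [0, 9/37) → index 0
j=2: u_2=41/140 ∈ [9/37, 18/37) → index 1
j=3: u_3=61/140 ∈ [9/37, 18/37) → index 1
j=4: u_4=81/140 ∈ [19/37, 24/37) → index 3
j=5: u_5=101/140 ∈ [24/37, 28/37) → index 5
j=6: u_6=121/140 ∈ [28/37, 1) → index 6

0 0 1 1 3 5 6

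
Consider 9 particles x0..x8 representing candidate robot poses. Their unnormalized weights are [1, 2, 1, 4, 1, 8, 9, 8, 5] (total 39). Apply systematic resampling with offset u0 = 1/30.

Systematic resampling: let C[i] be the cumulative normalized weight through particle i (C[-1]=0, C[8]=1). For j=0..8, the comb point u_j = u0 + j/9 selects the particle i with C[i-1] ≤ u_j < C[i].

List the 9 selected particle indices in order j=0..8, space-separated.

1 3 5 5 6 6 7 7 8

C = [1/39, 1/13, 4/39, 8/39, 3/13, 17/39, 2/3, 34/39, 1]
j=0: u_0=1/30 ∈ [1/39, 1/13) → index 1
j=1: u_1=13/90 ∈ [4/39, 8/39) → index 3
j=2: u_2=23/90 ∈ [3/13, 17/39) → index 5
j=3: u_3=11/30 ∈ [3/13, 17/39) → index 5
j=4: u_4=43/90 ∈ [17/39, 2/3) → index 6
j=5: u_5=53/90 ∈ [17/39, 2/3) → index 6
j=6: u_6=7/10 ∈ [2/3, 34/39) → index 7
j=7: u_7=73/90 ∈ [2/3, 34/39) → index 7
j=8: u_8=83/90 ∈ [34/39, 1) → index 8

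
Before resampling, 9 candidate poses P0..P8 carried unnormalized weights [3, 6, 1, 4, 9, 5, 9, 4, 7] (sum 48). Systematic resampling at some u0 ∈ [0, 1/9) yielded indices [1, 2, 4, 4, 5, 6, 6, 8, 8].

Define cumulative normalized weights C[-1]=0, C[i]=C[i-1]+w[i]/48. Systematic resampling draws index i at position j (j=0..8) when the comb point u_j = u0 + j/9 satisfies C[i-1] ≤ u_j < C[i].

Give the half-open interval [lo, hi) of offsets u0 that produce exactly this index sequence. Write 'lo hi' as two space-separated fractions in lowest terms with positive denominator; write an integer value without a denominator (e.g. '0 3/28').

11/144 7/72

C = [1/16, 3/16, 5/24, 7/24, 23/48, 7/12, 37/48, 41/48, 1]
j=0 picked index 1: u0 ∈ [1/16, 3/16)
j=1 picked index 2: u0 ∈ [11/144, 7/72)
j=2 picked index 4: u0 ∈ [5/72, 37/144)
j=3 picked index 4: u0 ∈ [-1/24, 7/48)
j=4 picked index 5: u0 ∈ [5/144, 5/36)
j=5 picked index 6: u0 ∈ [1/36, 31/144)
j=6 picked index 6: u0 ∈ [-1/12, 5/48)
j=7 picked index 8: u0 ∈ [11/144, 2/9)
j=8 picked index 8: u0 ∈ [-5/144, 1/9)
intersection: [11/144, 7/72)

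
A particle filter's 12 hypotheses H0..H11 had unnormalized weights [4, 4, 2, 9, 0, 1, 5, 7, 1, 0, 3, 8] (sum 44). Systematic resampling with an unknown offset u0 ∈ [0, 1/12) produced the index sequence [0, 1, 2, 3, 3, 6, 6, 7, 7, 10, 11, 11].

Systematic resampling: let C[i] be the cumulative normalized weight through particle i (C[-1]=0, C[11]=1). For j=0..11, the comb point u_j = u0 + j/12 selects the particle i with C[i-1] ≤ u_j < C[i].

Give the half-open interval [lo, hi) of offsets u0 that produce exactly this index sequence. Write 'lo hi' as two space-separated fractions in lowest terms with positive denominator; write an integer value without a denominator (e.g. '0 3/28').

C = [1/11, 2/11, 5/22, 19/44, 19/44, 5/11, 25/44, 8/11, 3/4, 3/4, 9/11, 1]
j=0 picked index 0: u0 ∈ [0, 1/11)
j=1 picked index 1: u0 ∈ [1/132, 13/132)
j=2 picked index 2: u0 ∈ [1/66, 2/33)
j=3 picked index 3: u0 ∈ [-1/44, 2/11)
j=4 picked index 3: u0 ∈ [-7/66, 13/132)
j=5 picked index 6: u0 ∈ [5/132, 5/33)
j=6 picked index 6: u0 ∈ [-1/22, 3/44)
j=7 picked index 7: u0 ∈ [-1/66, 19/132)
j=8 picked index 7: u0 ∈ [-13/132, 2/33)
j=9 picked index 10: u0 ∈ [0, 3/44)
j=10 picked index 11: u0 ∈ [-1/66, 1/6)
j=11 picked index 11: u0 ∈ [-13/132, 1/12)
intersection: [5/132, 2/33)

5/132 2/33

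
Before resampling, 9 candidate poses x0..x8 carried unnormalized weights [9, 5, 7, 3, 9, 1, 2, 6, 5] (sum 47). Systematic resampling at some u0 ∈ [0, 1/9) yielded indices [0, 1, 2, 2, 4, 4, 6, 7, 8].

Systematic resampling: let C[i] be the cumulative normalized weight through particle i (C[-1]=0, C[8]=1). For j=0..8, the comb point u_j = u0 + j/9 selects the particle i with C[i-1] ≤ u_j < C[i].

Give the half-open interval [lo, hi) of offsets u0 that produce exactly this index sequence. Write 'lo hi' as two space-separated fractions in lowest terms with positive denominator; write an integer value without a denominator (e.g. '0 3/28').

C = [9/47, 14/47, 21/47, 24/47, 33/47, 34/47, 36/47, 42/47, 1]
j=0 picked index 0: u0 ∈ [0, 9/47)
j=1 picked index 1: u0 ∈ [34/423, 79/423)
j=2 picked index 2: u0 ∈ [32/423, 95/423)
j=3 picked index 2: u0 ∈ [-5/141, 16/141)
j=4 picked index 4: u0 ∈ [28/423, 109/423)
j=5 picked index 4: u0 ∈ [-19/423, 62/423)
j=6 picked index 6: u0 ∈ [8/141, 14/141)
j=7 picked index 7: u0 ∈ [-5/423, 49/423)
j=8 picked index 8: u0 ∈ [2/423, 1/9)
intersection: [34/423, 14/141)

34/423 14/141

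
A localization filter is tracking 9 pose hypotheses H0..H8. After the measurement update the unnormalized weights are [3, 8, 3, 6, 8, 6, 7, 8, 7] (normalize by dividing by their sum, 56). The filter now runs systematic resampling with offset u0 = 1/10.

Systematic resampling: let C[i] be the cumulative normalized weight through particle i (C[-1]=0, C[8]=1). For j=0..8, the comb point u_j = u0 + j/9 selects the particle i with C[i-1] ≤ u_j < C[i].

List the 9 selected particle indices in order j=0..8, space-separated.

C = [3/56, 11/56, 1/4, 5/14, 1/2, 17/28, 41/56, 7/8, 1]
j=0: u_0=1/10 ∈ [3/56, 11/56) → index 1
j=1: u_1=19/90 ∈ [11/56, 1/4) → index 2
j=2: u_2=29/90 ∈ [1/4, 5/14) → index 3
j=3: u_3=13/30 ∈ [5/14, 1/2) → index 4
j=4: u_4=49/90 ∈ [1/2, 17/28) → index 5
j=5: u_5=59/90 ∈ [17/28, 41/56) → index 6
j=6: u_6=23/30 ∈ [41/56, 7/8) → index 7
j=7: u_7=79/90 ∈ [7/8, 1) → index 8
j=8: u_8=89/90 ∈ [7/8, 1) → index 8

1 2 3 4 5 6 7 8 8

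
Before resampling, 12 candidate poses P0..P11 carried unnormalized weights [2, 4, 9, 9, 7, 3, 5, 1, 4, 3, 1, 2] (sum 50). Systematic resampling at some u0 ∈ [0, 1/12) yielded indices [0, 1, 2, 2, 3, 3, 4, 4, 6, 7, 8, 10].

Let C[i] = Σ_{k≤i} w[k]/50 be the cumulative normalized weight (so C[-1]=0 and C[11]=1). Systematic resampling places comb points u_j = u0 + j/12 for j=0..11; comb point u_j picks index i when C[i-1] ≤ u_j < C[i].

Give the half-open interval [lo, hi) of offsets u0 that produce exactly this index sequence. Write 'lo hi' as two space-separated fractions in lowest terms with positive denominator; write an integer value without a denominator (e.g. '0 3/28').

C = [1/25, 3/25, 3/10, 12/25, 31/50, 17/25, 39/50, 4/5, 22/25, 47/50, 24/25, 1]
j=0 picked index 0: u0 ∈ [0, 1/25)
j=1 picked index 1: u0 ∈ [-13/300, 11/300)
j=2 picked index 2: u0 ∈ [-7/150, 2/15)
j=3 picked index 2: u0 ∈ [-13/100, 1/20)
j=4 picked index 3: u0 ∈ [-1/30, 11/75)
j=5 picked index 3: u0 ∈ [-7/60, 19/300)
j=6 picked index 4: u0 ∈ [-1/50, 3/25)
j=7 picked index 4: u0 ∈ [-31/300, 11/300)
j=8 picked index 6: u0 ∈ [1/75, 17/150)
j=9 picked index 7: u0 ∈ [3/100, 1/20)
j=10 picked index 8: u0 ∈ [-1/30, 7/150)
j=11 picked index 10: u0 ∈ [7/300, 13/300)
intersection: [3/100, 11/300)

3/100 11/300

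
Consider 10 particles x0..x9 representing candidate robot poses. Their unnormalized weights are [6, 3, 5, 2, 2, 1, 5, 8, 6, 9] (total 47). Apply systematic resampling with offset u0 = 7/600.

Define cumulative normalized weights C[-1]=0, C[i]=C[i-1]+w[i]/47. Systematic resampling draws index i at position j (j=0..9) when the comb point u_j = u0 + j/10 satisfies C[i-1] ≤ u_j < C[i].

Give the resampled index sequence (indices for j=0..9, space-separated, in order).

C = [6/47, 9/47, 14/47, 16/47, 18/47, 19/47, 24/47, 32/47, 38/47, 1]
j=0: u_0=7/600 ∈ [0, 6/47) → index 0
j=1: u_1=67/600 ∈ [0, 6/47) → index 0
j=2: u_2=127/600 ∈ [9/47, 14/47) → index 2
j=3: u_3=187/600 ∈ [14/47, 16/47) → index 3
j=4: u_4=247/600 ∈ [19/47, 24/47) → index 6
j=5: u_5=307/600 ∈ [24/47, 32/47) → index 7
j=6: u_6=367/600 ∈ [24/47, 32/47) → index 7
j=7: u_7=427/600 ∈ [32/47, 38/47) → index 8
j=8: u_8=487/600 ∈ [38/47, 1) → index 9
j=9: u_9=547/600 ∈ [38/47, 1) → index 9

0 0 2 3 6 7 7 8 9 9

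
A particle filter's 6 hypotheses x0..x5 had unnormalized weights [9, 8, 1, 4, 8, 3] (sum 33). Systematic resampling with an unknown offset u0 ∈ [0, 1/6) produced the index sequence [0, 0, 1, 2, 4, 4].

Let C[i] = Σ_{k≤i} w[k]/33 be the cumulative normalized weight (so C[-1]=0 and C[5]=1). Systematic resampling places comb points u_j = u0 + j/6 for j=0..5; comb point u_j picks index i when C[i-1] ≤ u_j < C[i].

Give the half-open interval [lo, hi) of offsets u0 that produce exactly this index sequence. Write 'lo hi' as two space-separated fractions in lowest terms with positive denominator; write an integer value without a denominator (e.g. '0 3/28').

C = [3/11, 17/33, 6/11, 2/3, 10/11, 1]
j=0 picked index 0: u0 ∈ [0, 3/11)
j=1 picked index 0: u0 ∈ [-1/6, 7/66)
j=2 picked index 1: u0 ∈ [-2/33, 2/11)
j=3 picked index 2: u0 ∈ [1/66, 1/22)
j=4 picked index 4: u0 ∈ [0, 8/33)
j=5 picked index 4: u0 ∈ [-1/6, 5/66)
intersection: [1/66, 1/22)

1/66 1/22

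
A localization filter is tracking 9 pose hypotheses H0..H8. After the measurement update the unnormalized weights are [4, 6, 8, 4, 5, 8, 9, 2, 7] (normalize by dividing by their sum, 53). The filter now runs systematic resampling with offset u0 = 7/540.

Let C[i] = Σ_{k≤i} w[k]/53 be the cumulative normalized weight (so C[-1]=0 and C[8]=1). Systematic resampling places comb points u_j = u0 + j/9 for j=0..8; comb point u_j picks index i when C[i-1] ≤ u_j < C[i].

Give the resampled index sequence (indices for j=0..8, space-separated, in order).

C = [4/53, 10/53, 18/53, 22/53, 27/53, 35/53, 44/53, 46/53, 1]
j=0: u_0=7/540 ∈ [0, 4/53) → index 0
j=1: u_1=67/540 ∈ [4/53, 10/53) → index 1
j=2: u_2=127/540 ∈ [10/53, 18/53) → index 2
j=3: u_3=187/540 ∈ [18/53, 22/53) → index 3
j=4: u_4=247/540 ∈ [22/53, 27/53) → index 4
j=5: u_5=307/540 ∈ [27/53, 35/53) → index 5
j=6: u_6=367/540 ∈ [35/53, 44/53) → index 6
j=7: u_7=427/540 ∈ [35/53, 44/53) → index 6
j=8: u_8=487/540 ∈ [46/53, 1) → index 8

0 1 2 3 4 5 6 6 8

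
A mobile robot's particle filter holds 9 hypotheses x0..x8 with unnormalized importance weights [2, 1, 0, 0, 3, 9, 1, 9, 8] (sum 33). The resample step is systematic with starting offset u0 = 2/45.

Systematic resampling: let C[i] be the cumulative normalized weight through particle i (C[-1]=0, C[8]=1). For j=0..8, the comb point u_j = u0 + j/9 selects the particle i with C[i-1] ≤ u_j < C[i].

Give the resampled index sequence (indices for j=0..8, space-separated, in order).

C = [2/33, 1/11, 1/11, 1/11, 2/11, 5/11, 16/33, 25/33, 1]
j=0: u_0=2/45 ∈ [0, 2/33) → index 0
j=1: u_1=7/45 ∈ [1/11, 2/11) → index 4
j=2: u_2=4/15 ∈ [2/11, 5/11) → index 5
j=3: u_3=17/45 ∈ [2/11, 5/11) → index 5
j=4: u_4=22/45 ∈ [16/33, 25/33) → index 7
j=5: u_5=3/5 ∈ [16/33, 25/33) → index 7
j=6: u_6=32/45 ∈ [16/33, 25/33) → index 7
j=7: u_7=37/45 ∈ [25/33, 1) → index 8
j=8: u_8=14/15 ∈ [25/33, 1) → index 8

0 4 5 5 7 7 7 8 8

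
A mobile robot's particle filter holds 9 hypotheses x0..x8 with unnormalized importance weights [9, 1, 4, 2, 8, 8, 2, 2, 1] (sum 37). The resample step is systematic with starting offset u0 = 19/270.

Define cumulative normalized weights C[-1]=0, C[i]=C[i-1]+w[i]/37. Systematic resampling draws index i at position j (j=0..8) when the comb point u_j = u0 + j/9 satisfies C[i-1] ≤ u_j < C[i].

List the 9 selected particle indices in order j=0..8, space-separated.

0 0 2 3 4 4 5 5 7

C = [9/37, 10/37, 14/37, 16/37, 24/37, 32/37, 34/37, 36/37, 1]
j=0: u_0=19/270 ∈ [0, 9/37) → index 0
j=1: u_1=49/270 ∈ [0, 9/37) → index 0
j=2: u_2=79/270 ∈ [10/37, 14/37) → index 2
j=3: u_3=109/270 ∈ [14/37, 16/37) → index 3
j=4: u_4=139/270 ∈ [16/37, 24/37) → index 4
j=5: u_5=169/270 ∈ [16/37, 24/37) → index 4
j=6: u_6=199/270 ∈ [24/37, 32/37) → index 5
j=7: u_7=229/270 ∈ [24/37, 32/37) → index 5
j=8: u_8=259/270 ∈ [34/37, 36/37) → index 7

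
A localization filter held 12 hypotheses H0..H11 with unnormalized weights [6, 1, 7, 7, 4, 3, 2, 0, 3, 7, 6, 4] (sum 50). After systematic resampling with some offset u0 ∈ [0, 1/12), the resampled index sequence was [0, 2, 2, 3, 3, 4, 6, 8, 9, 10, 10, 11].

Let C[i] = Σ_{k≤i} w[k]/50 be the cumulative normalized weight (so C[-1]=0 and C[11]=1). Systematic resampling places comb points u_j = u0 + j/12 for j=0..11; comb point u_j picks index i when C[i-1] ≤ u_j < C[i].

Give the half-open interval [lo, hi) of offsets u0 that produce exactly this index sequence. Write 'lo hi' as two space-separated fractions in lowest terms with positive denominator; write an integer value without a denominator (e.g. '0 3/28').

3/50 23/300

C = [3/25, 7/50, 7/25, 21/50, 1/2, 14/25, 3/5, 3/5, 33/50, 4/5, 23/25, 1]
j=0 picked index 0: u0 ∈ [0, 3/25)
j=1 picked index 2: u0 ∈ [17/300, 59/300)
j=2 picked index 2: u0 ∈ [-2/75, 17/150)
j=3 picked index 3: u0 ∈ [3/100, 17/100)
j=4 picked index 3: u0 ∈ [-4/75, 13/150)
j=5 picked index 4: u0 ∈ [1/300, 1/12)
j=6 picked index 6: u0 ∈ [3/50, 1/10)
j=7 picked index 8: u0 ∈ [1/60, 23/300)
j=8 picked index 9: u0 ∈ [-1/150, 2/15)
j=9 picked index 10: u0 ∈ [1/20, 17/100)
j=10 picked index 10: u0 ∈ [-1/30, 13/150)
j=11 picked index 11: u0 ∈ [1/300, 1/12)
intersection: [3/50, 23/300)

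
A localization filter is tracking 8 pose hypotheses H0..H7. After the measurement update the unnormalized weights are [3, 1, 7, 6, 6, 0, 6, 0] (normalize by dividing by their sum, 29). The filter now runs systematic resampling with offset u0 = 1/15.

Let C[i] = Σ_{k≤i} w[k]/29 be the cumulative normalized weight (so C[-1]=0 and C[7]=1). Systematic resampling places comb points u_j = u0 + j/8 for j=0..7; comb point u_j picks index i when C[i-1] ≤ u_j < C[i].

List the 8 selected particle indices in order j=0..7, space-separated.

0 2 2 3 3 4 6 6

C = [3/29, 4/29, 11/29, 17/29, 23/29, 23/29, 1, 1]
j=0: u_0=1/15 ∈ [0, 3/29) → index 0
j=1: u_1=23/120 ∈ [4/29, 11/29) → index 2
j=2: u_2=19/60 ∈ [4/29, 11/29) → index 2
j=3: u_3=53/120 ∈ [11/29, 17/29) → index 3
j=4: u_4=17/30 ∈ [11/29, 17/29) → index 3
j=5: u_5=83/120 ∈ [17/29, 23/29) → index 4
j=6: u_6=49/60 ∈ [23/29, 1) → index 6
j=7: u_7=113/120 ∈ [23/29, 1) → index 6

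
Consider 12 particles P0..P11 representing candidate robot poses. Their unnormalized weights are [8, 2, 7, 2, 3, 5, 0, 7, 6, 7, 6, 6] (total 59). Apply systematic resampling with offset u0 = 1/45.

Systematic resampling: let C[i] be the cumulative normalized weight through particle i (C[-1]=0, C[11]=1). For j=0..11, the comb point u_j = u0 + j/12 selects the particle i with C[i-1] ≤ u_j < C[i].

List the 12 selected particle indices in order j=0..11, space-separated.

0 0 2 2 4 5 7 8 9 9 10 11

C = [8/59, 10/59, 17/59, 19/59, 22/59, 27/59, 27/59, 34/59, 40/59, 47/59, 53/59, 1]
j=0: u_0=1/45 ∈ [0, 8/59) → index 0
j=1: u_1=19/180 ∈ [0, 8/59) → index 0
j=2: u_2=17/90 ∈ [10/59, 17/59) → index 2
j=3: u_3=49/180 ∈ [10/59, 17/59) → index 2
j=4: u_4=16/45 ∈ [19/59, 22/59) → index 4
j=5: u_5=79/180 ∈ [22/59, 27/59) → index 5
j=6: u_6=47/90 ∈ [27/59, 34/59) → index 7
j=7: u_7=109/180 ∈ [34/59, 40/59) → index 8
j=8: u_8=31/45 ∈ [40/59, 47/59) → index 9
j=9: u_9=139/180 ∈ [40/59, 47/59) → index 9
j=10: u_10=77/90 ∈ [47/59, 53/59) → index 10
j=11: u_11=169/180 ∈ [53/59, 1) → index 11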